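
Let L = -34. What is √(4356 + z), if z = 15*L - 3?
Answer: 3*√427 ≈ 61.992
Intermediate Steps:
z = -513 (z = 15*(-34) - 3 = -510 - 3 = -513)
√(4356 + z) = √(4356 - 513) = √3843 = 3*√427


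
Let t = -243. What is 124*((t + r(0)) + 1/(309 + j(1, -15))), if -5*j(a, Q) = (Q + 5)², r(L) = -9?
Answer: -9030548/289 ≈ -31248.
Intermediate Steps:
j(a, Q) = -(5 + Q)²/5 (j(a, Q) = -(Q + 5)²/5 = -(5 + Q)²/5)
124*((t + r(0)) + 1/(309 + j(1, -15))) = 124*((-243 - 9) + 1/(309 - (5 - 15)²/5)) = 124*(-252 + 1/(309 - ⅕*(-10)²)) = 124*(-252 + 1/(309 - ⅕*100)) = 124*(-252 + 1/(309 - 20)) = 124*(-252 + 1/289) = 124*(-72827/289) = -9030548/289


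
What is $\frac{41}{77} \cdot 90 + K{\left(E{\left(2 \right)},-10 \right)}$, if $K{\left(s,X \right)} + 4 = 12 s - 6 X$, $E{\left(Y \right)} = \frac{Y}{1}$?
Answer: $\frac{9850}{77} \approx 127.92$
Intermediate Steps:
$E{\left(Y \right)} = Y$ ($E{\left(Y \right)} = Y 1 = Y$)
$K{\left(s,X \right)} = -4 - 6 X + 12 s$ ($K{\left(s,X \right)} = -4 - \left(- 12 s + 6 X\right) = -4 - 6 X + 12 s$)
$\frac{41}{77} \cdot 90 + K{\left(E{\left(2 \right)},-10 \right)} = \frac{41}{77} \cdot 90 - -80 = 41 \cdot \frac{1}{77} \cdot 90 + \left(-4 + 60 + 24\right) = \frac{41}{77} \cdot 90 + 80 = \frac{3690}{77} + 80 = \frac{9850}{77}$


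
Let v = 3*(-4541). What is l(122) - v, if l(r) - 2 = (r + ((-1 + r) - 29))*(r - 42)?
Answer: 30745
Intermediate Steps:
l(r) = 2 + (-42 + r)*(-30 + 2*r) (l(r) = 2 + (r + ((-1 + r) - 29))*(r - 42) = 2 + (r + (-30 + r))*(-42 + r) = 2 + (-30 + 2*r)*(-42 + r) = 2 + (-42 + r)*(-30 + 2*r))
v = -13623
l(122) - v = (1262 - 114*122 + 2*122²) - 1*(-13623) = (1262 - 13908 + 2*14884) + 13623 = (1262 - 13908 + 29768) + 13623 = 17122 + 13623 = 30745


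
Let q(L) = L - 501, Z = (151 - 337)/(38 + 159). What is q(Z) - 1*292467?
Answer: -57714882/197 ≈ -2.9297e+5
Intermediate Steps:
Z = -186/197 ≈ -0.94416
q(L) = -501 + L
q(Z) - 1*292467 = (-501 - 186/197) - 1*292467 = -98883/197 - 292467 = -57714882/197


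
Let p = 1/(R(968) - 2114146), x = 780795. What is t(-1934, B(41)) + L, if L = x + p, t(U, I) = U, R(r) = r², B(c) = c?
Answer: 916814418041/1177122 ≈ 7.7886e+5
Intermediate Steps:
p = -1/1177122 (p = 1/(968² - 2114146) = 1/(937024 - 2114146) = 1/(-1177122) = -1/1177122 ≈ -8.4953e-7)
L = 919090971989/1177122 (L = 780795 - 1/1177122 = 919090971989/1177122 ≈ 7.8080e+5)
t(-1934, B(41)) + L = -1934 + 919090971989/1177122 = 916814418041/1177122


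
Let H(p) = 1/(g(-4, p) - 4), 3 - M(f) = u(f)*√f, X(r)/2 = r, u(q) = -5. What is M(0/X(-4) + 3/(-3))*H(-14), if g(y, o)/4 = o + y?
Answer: -3/76 - 5*I/76 ≈ -0.039474 - 0.065789*I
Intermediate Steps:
X(r) = 2*r
g(y, o) = 4*o + 4*y (g(y, o) = 4*(o + y) = 4*o + 4*y)
M(f) = 3 + 5*√f (M(f) = 3 - (-5)*√f = 3 + 5*√f)
H(p) = 1/(-20 + 4*p) (H(p) = 1/((4*p + 4*(-4)) - 4) = 1/((4*p - 16) - 4) = 1/((-16 + 4*p) - 4) = 1/(-20 + 4*p))
M(0/X(-4) + 3/(-3))*H(-14) = (3 + 5*√(0/((2*(-4))) + 3/(-3)))*(1/(4*(-5 - 14))) = (3 + 5*√(0/(-8) + 3*(-⅓)))*((¼)/(-19)) = (3 + 5*√(0*(-⅛) - 1))*((¼)*(-1/19)) = (3 + 5*√(0 - 1))*(-1/76) = (3 + 5*√(-1))*(-1/76) = (3 + 5*I)*(-1/76) = -3/76 - 5*I/76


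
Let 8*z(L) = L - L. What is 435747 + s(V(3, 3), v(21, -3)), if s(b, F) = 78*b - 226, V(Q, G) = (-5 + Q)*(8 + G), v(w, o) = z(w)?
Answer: 433805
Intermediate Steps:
z(L) = 0 (z(L) = (L - L)/8 = (⅛)*0 = 0)
v(w, o) = 0
s(b, F) = -226 + 78*b
435747 + s(V(3, 3), v(21, -3)) = 435747 + (-226 + 78*(-40 - 5*3 + 8*3 + 3*3)) = 435747 + (-226 + 78*(-40 - 15 + 24 + 9)) = 435747 + (-226 + 78*(-22)) = 435747 + (-226 - 1716) = 435747 - 1942 = 433805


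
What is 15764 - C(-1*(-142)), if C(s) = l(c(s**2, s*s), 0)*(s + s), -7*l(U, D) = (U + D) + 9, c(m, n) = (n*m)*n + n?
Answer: 332621538055368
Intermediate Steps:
c(m, n) = n + m*n**2 (c(m, n) = (m*n)*n + n = m*n**2 + n = n + m*n**2)
l(U, D) = -9/7 - D/7 - U/7 (l(U, D) = -((U + D) + 9)/7 = -((D + U) + 9)/7 = -(9 + D + U)/7 = -9/7 - D/7 - U/7)
C(s) = 2*s*(-9/7 - s**2*(1 + s**4)/7) (C(s) = (-9/7 - 1/7*0 - s*s*(1 + s**2*(s*s))/7)*(s + s) = (-9/7 + 0 - s**2*(1 + s**2*s**2)/7)*(2*s) = (-9/7 + 0 - s**2*(1 + s**4)/7)*(2*s) = (-9/7 - s**2*(1 + s**4)/7)*(2*s) = 2*s*(-9/7 - s**2*(1 + s**4)/7))
15764 - C(-1*(-142)) = 15764 - 2*(-1*(-142))*(-9 - (-1*(-142))**2 - (-1*(-142))**6)/7 = 15764 - 2*142*(-9 - 1*142**2 - 1*142**6)/7 = 15764 - 2*142*(-9 - 1*20164 - 1*8198418170944)/7 = 15764 - 2*142*(-9 - 20164 - 8198418170944)/7 = 15764 - 2*142*(-8198418191117)/7 = 15764 - 1*(-332621538039604) = 15764 + 332621538039604 = 332621538055368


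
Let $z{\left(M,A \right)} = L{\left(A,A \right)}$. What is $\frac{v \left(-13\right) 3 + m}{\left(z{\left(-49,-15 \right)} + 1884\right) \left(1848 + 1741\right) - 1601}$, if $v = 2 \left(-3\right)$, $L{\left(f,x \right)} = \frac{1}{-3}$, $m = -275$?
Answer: $- \frac{123}{20276636} \approx -6.0661 \cdot 10^{-6}$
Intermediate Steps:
$L{\left(f,x \right)} = - \frac{1}{3}$
$v = -6$
$z{\left(M,A \right)} = - \frac{1}{3}$
$\frac{v \left(-13\right) 3 + m}{\left(z{\left(-49,-15 \right)} + 1884\right) \left(1848 + 1741\right) - 1601} = \frac{\left(-6\right) \left(-13\right) 3 - 275}{\left(- \frac{1}{3} + 1884\right) \left(1848 + 1741\right) - 1601} = \frac{78 \cdot 3 - 275}{\frac{5651}{3} \cdot 3589 - 1601} = \frac{234 - 275}{\frac{20281439}{3} - 1601} = - \frac{41}{\frac{20276636}{3}} = \left(-41\right) \frac{3}{20276636} = - \frac{123}{20276636}$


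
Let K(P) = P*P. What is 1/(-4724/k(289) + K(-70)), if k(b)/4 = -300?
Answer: 300/1471181 ≈ 0.00020392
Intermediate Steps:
k(b) = -1200 (k(b) = 4*(-300) = -1200)
K(P) = P²
1/(-4724/k(289) + K(-70)) = 1/(-4724/(-1200) + (-70)²) = 1/(-4724*(-1/1200) + 4900) = 1/(1181/300 + 4900) = 1/(1471181/300) = 300/1471181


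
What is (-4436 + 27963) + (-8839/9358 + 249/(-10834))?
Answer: 596294183394/25346143 ≈ 23526.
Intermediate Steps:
(-4436 + 27963) + (-8839/9358 + 249/(-10834)) = 23527 + (-8839*1/9358 + 249*(-1/10834)) = 23527 + (-8839/9358 - 249/10834) = 23527 - 24522967/25346143 = 596294183394/25346143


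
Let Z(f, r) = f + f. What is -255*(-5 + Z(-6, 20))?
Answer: 4335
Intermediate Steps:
Z(f, r) = 2*f
-255*(-5 + Z(-6, 20)) = -255*(-5 + 2*(-6)) = -255*(-5 - 12) = -255*(-17) = 4335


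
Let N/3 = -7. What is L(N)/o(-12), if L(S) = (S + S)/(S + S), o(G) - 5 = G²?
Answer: 1/149 ≈ 0.0067114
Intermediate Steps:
o(G) = 5 + G²
N = -21 (N = 3*(-7) = -21)
L(S) = 1 (L(S) = (2*S)/((2*S)) = (2*S)*(1/(2*S)) = 1)
L(N)/o(-12) = 1/(5 + (-12)²) = 1/(5 + 144) = 1/149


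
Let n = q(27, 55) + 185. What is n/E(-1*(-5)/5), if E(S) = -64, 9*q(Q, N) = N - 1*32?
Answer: -211/72 ≈ -2.9306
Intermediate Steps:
q(Q, N) = -32/9 + N/9 (q(Q, N) = (N - 1*32)/9 = (N - 32)/9 = (-32 + N)/9 = -32/9 + N/9)
n = 1688/9 (n = (-32/9 + (⅑)*55) + 185 = (-32/9 + 55/9) + 185 = 23/9 + 185 = 1688/9 ≈ 187.56)
n/E(-1*(-5)/5) = (1688/9)/(-64) = (1688/9)*(-1/64) = -211/72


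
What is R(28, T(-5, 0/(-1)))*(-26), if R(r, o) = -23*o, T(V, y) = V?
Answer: -2990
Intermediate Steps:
R(28, T(-5, 0/(-1)))*(-26) = -23*(-5)*(-26) = 115*(-26) = -2990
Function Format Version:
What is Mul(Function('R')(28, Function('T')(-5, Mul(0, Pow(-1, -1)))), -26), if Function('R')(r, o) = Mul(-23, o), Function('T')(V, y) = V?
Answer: -2990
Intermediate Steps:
Mul(Function('R')(28, Function('T')(-5, Mul(0, Pow(-1, -1)))), -26) = Mul(Mul(-23, -5), -26) = Mul(115, -26) = -2990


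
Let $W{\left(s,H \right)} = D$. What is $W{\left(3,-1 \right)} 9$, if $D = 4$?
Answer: $36$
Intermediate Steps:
$W{\left(s,H \right)} = 4$
$W{\left(3,-1 \right)} 9 = 4 \cdot 9 = 36$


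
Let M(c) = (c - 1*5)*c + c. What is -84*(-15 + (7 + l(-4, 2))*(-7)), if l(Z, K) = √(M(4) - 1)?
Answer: 5376 + 588*I ≈ 5376.0 + 588.0*I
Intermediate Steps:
M(c) = c + c*(-5 + c) (M(c) = (c - 5)*c + c = (-5 + c)*c + c = c*(-5 + c) + c = c + c*(-5 + c))
l(Z, K) = I (l(Z, K) = √(4*(-4 + 4) - 1) = √(4*0 - 1) = √(0 - 1) = √(-1) = I)
-84*(-15 + (7 + l(-4, 2))*(-7)) = -84*(-15 + (7 + I)*(-7)) = -84*(-15 + (-49 - 7*I)) = -84*(-64 - 7*I) = 5376 + 588*I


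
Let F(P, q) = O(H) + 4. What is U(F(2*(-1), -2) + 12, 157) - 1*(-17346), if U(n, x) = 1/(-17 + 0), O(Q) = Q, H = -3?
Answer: 294881/17 ≈ 17346.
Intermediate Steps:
F(P, q) = 1 (F(P, q) = -3 + 4 = 1)
U(n, x) = -1/17 (U(n, x) = 1/(-17) = -1/17)
U(F(2*(-1), -2) + 12, 157) - 1*(-17346) = -1/17 - 1*(-17346) = -1/17 + 17346 = 294881/17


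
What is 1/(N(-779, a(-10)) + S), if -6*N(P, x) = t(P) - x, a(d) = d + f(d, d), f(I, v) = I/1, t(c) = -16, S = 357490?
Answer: 3/1072468 ≈ 2.7973e-6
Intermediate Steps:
f(I, v) = I (f(I, v) = I*1 = I)
a(d) = 2*d (a(d) = d + d = 2*d)
N(P, x) = 8/3 + x/6 (N(P, x) = -(-16 - x)/6 = 8/3 + x/6)
1/(N(-779, a(-10)) + S) = 1/((8/3 + (2*(-10))/6) + 357490) = 1/((8/3 + (⅙)*(-20)) + 357490) = 1/((8/3 - 10/3) + 357490) = 1/(-⅔ + 357490) = 1/(1072468/3) = 3/1072468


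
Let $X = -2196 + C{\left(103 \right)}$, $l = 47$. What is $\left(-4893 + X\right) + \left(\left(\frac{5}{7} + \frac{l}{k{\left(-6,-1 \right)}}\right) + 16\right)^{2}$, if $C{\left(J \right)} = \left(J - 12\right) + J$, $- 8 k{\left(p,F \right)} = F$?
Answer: $\frac{7219146}{49} \approx 1.4733 \cdot 10^{5}$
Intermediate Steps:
$k{\left(p,F \right)} = - \frac{F}{8}$
$C{\left(J \right)} = -12 + 2 J$ ($C{\left(J \right)} = \left(-12 + J\right) + J = -12 + 2 J$)
$X = -2002$ ($X = -2196 + \left(-12 + 2 \cdot 103\right) = -2196 + \left(-12 + 206\right) = -2196 + 194 = -2002$)
$\left(-4893 + X\right) + \left(\left(\frac{5}{7} + \frac{l}{k{\left(-6,-1 \right)}}\right) + 16\right)^{2} = \left(-4893 - 2002\right) + \left(\left(\frac{5}{7} + \frac{47}{\left(- \frac{1}{8}\right) \left(-1\right)}\right) + 16\right)^{2} = -6895 + \left(\left(5 \cdot \frac{1}{7} + 47 \frac{1}{\frac{1}{8}}\right) + 16\right)^{2} = -6895 + \left(\left(\frac{5}{7} + 47 \cdot 8\right) + 16\right)^{2} = -6895 + \left(\left(\frac{5}{7} + 376\right) + 16\right)^{2} = -6895 + \left(\frac{2637}{7} + 16\right)^{2} = -6895 + \left(\frac{2749}{7}\right)^{2} = -6895 + \frac{7557001}{49} = \frac{7219146}{49}$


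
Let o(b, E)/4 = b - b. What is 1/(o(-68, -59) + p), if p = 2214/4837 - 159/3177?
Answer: 5122383/2088265 ≈ 2.4529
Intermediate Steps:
p = 2088265/5122383 (p = 2214*(1/4837) - 159*1/3177 = 2214/4837 - 53/1059 = 2088265/5122383 ≈ 0.40767)
o(b, E) = 0 (o(b, E) = 4*(b - b) = 4*0 = 0)
1/(o(-68, -59) + p) = 1/(0 + 2088265/5122383) = 1/(2088265/5122383) = 5122383/2088265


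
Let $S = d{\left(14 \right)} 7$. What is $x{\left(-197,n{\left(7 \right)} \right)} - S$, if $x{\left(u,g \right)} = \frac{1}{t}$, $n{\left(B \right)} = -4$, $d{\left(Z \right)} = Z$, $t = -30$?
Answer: $- \frac{2941}{30} \approx -98.033$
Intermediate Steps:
$S = 98$ ($S = 14 \cdot 7 = 98$)
$x{\left(u,g \right)} = - \frac{1}{30}$ ($x{\left(u,g \right)} = \frac{1}{-30} = - \frac{1}{30}$)
$x{\left(-197,n{\left(7 \right)} \right)} - S = - \frac{1}{30} - 98 = - \frac{2941}{30}$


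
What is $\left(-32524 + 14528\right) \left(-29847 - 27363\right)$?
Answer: $1029551160$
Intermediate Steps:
$\left(-32524 + 14528\right) \left(-29847 - 27363\right) = \left(-17996\right) \left(-57210\right) = 1029551160$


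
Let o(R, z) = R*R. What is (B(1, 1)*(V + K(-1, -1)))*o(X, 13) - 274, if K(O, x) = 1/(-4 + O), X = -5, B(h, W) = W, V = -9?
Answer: -504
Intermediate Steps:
o(R, z) = R²
(B(1, 1)*(V + K(-1, -1)))*o(X, 13) - 274 = (1*(-9 + 1/(-4 - 1)))*(-5)² - 274 = (1*(-9 + 1/(-5)))*25 - 274 = (1*(-9 - ⅕))*25 - 274 = (1*(-46/5))*25 - 274 = -46/5*25 - 274 = -230 - 274 = -504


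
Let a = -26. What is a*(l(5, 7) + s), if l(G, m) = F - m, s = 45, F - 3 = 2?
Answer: -1118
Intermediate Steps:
F = 5 (F = 3 + 2 = 5)
l(G, m) = 5 - m
a*(l(5, 7) + s) = -26*((5 - 1*7) + 45) = -26*((5 - 7) + 45) = -26*(-2 + 45) = -26*43 = -1118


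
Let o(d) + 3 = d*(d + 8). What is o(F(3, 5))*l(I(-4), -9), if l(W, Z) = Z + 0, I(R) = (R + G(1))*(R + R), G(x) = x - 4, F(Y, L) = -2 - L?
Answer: 90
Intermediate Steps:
G(x) = -4 + x
o(d) = -3 + d*(8 + d) (o(d) = -3 + d*(d + 8) = -3 + d*(8 + d))
I(R) = 2*R*(-3 + R) (I(R) = (R + (-4 + 1))*(R + R) = (R - 3)*(2*R) = (-3 + R)*(2*R) = 2*R*(-3 + R))
l(W, Z) = Z
o(F(3, 5))*l(I(-4), -9) = (-3 + (-2 - 1*5)² + 8*(-2 - 1*5))*(-9) = (-3 + (-2 - 5)² + 8*(-2 - 5))*(-9) = (-3 + (-7)² + 8*(-7))*(-9) = (-3 + 49 - 56)*(-9) = -10*(-9) = 90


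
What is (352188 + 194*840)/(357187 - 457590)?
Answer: -515148/100403 ≈ -5.1308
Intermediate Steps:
(352188 + 194*840)/(357187 - 457590) = (352188 + 162960)/(-100403) = 515148*(-1/100403) = -515148/100403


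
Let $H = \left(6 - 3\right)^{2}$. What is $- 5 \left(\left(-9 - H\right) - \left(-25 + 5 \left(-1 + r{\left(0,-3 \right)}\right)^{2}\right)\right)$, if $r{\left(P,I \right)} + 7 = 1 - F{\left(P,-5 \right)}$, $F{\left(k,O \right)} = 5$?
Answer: $3565$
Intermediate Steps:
$r{\left(P,I \right)} = -11$ ($r{\left(P,I \right)} = -7 + \left(1 - 5\right) = -7 - 4 = -11$)
$H = 9$ ($H = 3^{2} = 9$)
$- 5 \left(\left(-9 - H\right) - \left(-25 + 5 \left(-1 + r{\left(0,-3 \right)}\right)^{2}\right)\right) = - 5 \left(\left(-9 - 9\right) + \left(25 - 5 \left(-1 - 11\right)^{2}\right)\right) = - 5 \left(\left(-9 - 9\right) + \left(25 - 5 \left(-12\right)^{2}\right)\right) = - 5 \left(-18 + \left(25 - 720\right)\right) = - 5 \left(-18 - 695\right) = \left(-5\right) \left(-713\right) = 3565$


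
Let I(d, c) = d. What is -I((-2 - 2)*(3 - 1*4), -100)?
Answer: -4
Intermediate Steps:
-I((-2 - 2)*(3 - 1*4), -100) = -(-2 - 2)*(3 - 1*4) = -(-4)*(3 - 4) = -(-4)*(-1) = -1*4 = -4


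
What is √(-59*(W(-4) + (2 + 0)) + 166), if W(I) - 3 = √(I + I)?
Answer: √(-129 - 118*I*√2) ≈ 6.4002 - 13.037*I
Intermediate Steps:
W(I) = 3 + √2*√I (W(I) = 3 + √(I + I) = 3 + √(2*I) = 3 + √2*√I)
√(-59*(W(-4) + (2 + 0)) + 166) = √(-59*((3 + √2*√(-4)) + (2 + 0)) + 166) = √(-59*((3 + √2*(2*I)) + 2) + 166) = √(-59*((3 + 2*I*√2) + 2) + 166) = √(-59*(5 + 2*I*√2) + 166) = √((-295 - 118*I*√2) + 166) = √(-129 - 118*I*√2)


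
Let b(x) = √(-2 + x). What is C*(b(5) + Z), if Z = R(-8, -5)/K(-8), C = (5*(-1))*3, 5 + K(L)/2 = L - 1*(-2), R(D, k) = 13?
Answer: 195/22 - 15*√3 ≈ -17.117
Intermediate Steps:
K(L) = -6 + 2*L (K(L) = -10 + 2*(L - 1*(-2)) = -10 + 2*(L + 2) = -10 + 2*(2 + L) = -10 + (4 + 2*L) = -6 + 2*L)
C = -15 (C = -5*3 = -15)
Z = -13/22 (Z = 13/(-6 + 2*(-8)) = 13/(-6 - 16) = 13/(-22) = 13*(-1/22) = -13/22 ≈ -0.59091)
C*(b(5) + Z) = -15*(√(-2 + 5) - 13/22) = -15*(√3 - 13/22) = -15*(-13/22 + √3) = 195/22 - 15*√3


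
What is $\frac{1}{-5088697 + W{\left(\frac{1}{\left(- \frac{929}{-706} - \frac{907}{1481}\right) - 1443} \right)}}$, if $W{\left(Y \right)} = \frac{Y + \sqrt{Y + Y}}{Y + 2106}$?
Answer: $- \frac{2138653627367618893077142127515}{10882960297625424247510060479310134562} - \frac{793985479015 i \sqrt{788395417259163}}{32648880892876272742530181437930403686} \approx -1.9651 \cdot 10^{-7} - 6.8284 \cdot 10^{-19} i$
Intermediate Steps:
$W{\left(Y \right)} = \frac{Y + \sqrt{2} \sqrt{Y}}{2106 + Y}$ ($W{\left(Y \right)} = \frac{Y + \sqrt{2 Y}}{2106 + Y} = \frac{Y + \sqrt{2} \sqrt{Y}}{2106 + Y}$)
$\frac{1}{-5088697 + W{\left(\frac{1}{\left(- \frac{929}{-706} - \frac{907}{1481}\right) - 1443} \right)}} = \frac{1}{-5088697 + \frac{\frac{1}{\left(- \frac{929}{-706} - \frac{907}{1481}\right) - 1443} + \sqrt{2} \sqrt{\frac{1}{\left(- \frac{929}{-706} - \frac{907}{1481}\right) - 1443}}}{2106 + \frac{1}{\left(- \frac{929}{-706} - \frac{907}{1481}\right) - 1443}}} = \frac{1}{-5088697 + \frac{\frac{1}{\left(\left(-929\right) \left(- \frac{1}{706}\right) - \frac{907}{1481}\right) - 1443} + \sqrt{2} \sqrt{\frac{1}{\left(\left(-929\right) \left(- \frac{1}{706}\right) - \frac{907}{1481}\right) - 1443}}}{2106 + \frac{1}{\left(\left(-929\right) \left(- \frac{1}{706}\right) - \frac{907}{1481}\right) - 1443}}} = \frac{1}{-5088697 + \frac{\frac{1}{\left(\frac{929}{706} - \frac{907}{1481}\right) - 1443} + \sqrt{2} \sqrt{\frac{1}{\left(\frac{929}{706} - \frac{907}{1481}\right) - 1443}}}{2106 + \frac{1}{\left(\frac{929}{706} - \frac{907}{1481}\right) - 1443}}} = \frac{1}{-5088697 + \frac{\frac{1}{\frac{735507}{1045586} - 1443} + \sqrt{2} \sqrt{\frac{1}{\frac{735507}{1045586} - 1443}}}{2106 + \frac{1}{\frac{735507}{1045586} - 1443}}} = \frac{1}{-5088697 + \frac{\frac{1}{- \frac{1508045091}{1045586}} + \sqrt{2} \sqrt{\frac{1}{- \frac{1508045091}{1045586}}}}{2106 + \frac{1}{- \frac{1508045091}{1045586}}}} = \frac{1}{-5088697 + \frac{- \frac{1045586}{1508045091} + \sqrt{2} \sqrt{- \frac{1045586}{1508045091}}}{2106 - \frac{1045586}{1508045091}}} = \frac{1}{-5088697 + \frac{- \frac{1045586}{1508045091} + \sqrt{2} \frac{i \sqrt{1576790834518326}}{1508045091}}{\frac{3175941916060}{1508045091}}} = \frac{1}{-5088697 + \frac{1508045091 \left(- \frac{1045586}{1508045091} + \frac{2 i \sqrt{788395417259163}}{1508045091}\right)}{3175941916060}} = \frac{1}{-5088697 - \left(\frac{522793}{1587970958030} - \frac{i \sqrt{788395417259163}}{1587970958030}\right)} = \frac{1}{- \frac{8080703050214909703}{1587970958030} + \frac{i \sqrt{788395417259163}}{1587970958030}}$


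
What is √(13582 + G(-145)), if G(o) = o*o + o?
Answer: √34462 ≈ 185.64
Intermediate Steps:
G(o) = o + o² (G(o) = o² + o = o + o²)
√(13582 + G(-145)) = √(13582 - 145*(1 - 145)) = √(13582 - 145*(-144)) = √(13582 + 20880) = √34462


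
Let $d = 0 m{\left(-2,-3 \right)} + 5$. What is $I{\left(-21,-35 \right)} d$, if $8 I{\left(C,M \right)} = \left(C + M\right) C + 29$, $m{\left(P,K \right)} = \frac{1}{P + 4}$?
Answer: $\frac{6025}{8} \approx 753.13$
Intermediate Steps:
$m{\left(P,K \right)} = \frac{1}{4 + P}$
$I{\left(C,M \right)} = \frac{29}{8} + \frac{C \left(C + M\right)}{8}$ ($I{\left(C,M \right)} = \frac{\left(C + M\right) C + 29}{8} = \frac{C \left(C + M\right) + 29}{8} = \frac{29 + C \left(C + M\right)}{8} = \frac{29}{8} + \frac{C \left(C + M\right)}{8}$)
$d = 5$ ($d = \frac{0}{4 - 2} + 5 = \frac{0}{2} + 5 = 0 \cdot \frac{1}{2} + 5 = 0 + 5 = 5$)
$I{\left(-21,-35 \right)} d = \left(\frac{29}{8} + \frac{\left(-21\right)^{2}}{8} + \frac{1}{8} \left(-21\right) \left(-35\right)\right) 5 = \left(\frac{29}{8} + \frac{1}{8} \cdot 441 + \frac{735}{8}\right) 5 = \left(\frac{29}{8} + \frac{441}{8} + \frac{735}{8}\right) 5 = \frac{1205}{8} \cdot 5 = \frac{6025}{8}$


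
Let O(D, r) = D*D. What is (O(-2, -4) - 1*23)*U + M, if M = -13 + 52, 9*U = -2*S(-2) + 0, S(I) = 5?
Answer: 541/9 ≈ 60.111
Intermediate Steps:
O(D, r) = D²
U = -10/9 (U = (-2*5 + 0)/9 = (-10 + 0)/9 = (⅑)*(-10) = -10/9 ≈ -1.1111)
M = 39
(O(-2, -4) - 1*23)*U + M = ((-2)² - 1*23)*(-10/9) + 39 = (4 - 23)*(-10/9) + 39 = -19*(-10/9) + 39 = 190/9 + 39 = 541/9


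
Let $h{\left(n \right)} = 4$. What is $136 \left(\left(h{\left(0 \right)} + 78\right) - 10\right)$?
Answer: $9792$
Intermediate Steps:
$136 \left(\left(h{\left(0 \right)} + 78\right) - 10\right) = 136 \left(\left(4 + 78\right) - 10\right) = 136 \left(82 - 10\right) = 136 \cdot 72 = 9792$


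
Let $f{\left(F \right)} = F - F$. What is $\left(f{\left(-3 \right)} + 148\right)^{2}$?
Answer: $21904$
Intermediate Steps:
$f{\left(F \right)} = 0$
$\left(f{\left(-3 \right)} + 148\right)^{2} = \left(0 + 148\right)^{2} = 148^{2} = 21904$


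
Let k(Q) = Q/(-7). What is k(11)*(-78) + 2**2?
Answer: 886/7 ≈ 126.57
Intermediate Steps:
k(Q) = -Q/7 (k(Q) = Q*(-1/7) = -Q/7)
k(11)*(-78) + 2**2 = -1/7*11*(-78) + 2**2 = -11/7*(-78) + 4 = 858/7 + 4 = 886/7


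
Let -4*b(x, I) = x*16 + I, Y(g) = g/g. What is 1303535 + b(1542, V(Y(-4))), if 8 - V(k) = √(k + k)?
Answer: 1297365 + √2/4 ≈ 1.2974e+6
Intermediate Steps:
Y(g) = 1
V(k) = 8 - √2*√k (V(k) = 8 - √(k + k) = 8 - √(2*k) = 8 - √2*√k)
b(x, I) = -4*x - I/4 (b(x, I) = -(x*16 + I)/4 = -(16*x + I)/4 = -(I + 16*x)/4 = -4*x - I/4)
1303535 + b(1542, V(Y(-4))) = 1303535 + (-4*1542 - (8 - √2*√1)/4) = 1303535 + (-6168 - (8 - 1*√2*1)/4) = 1303535 + (-6168 - (8 - √2)/4) = 1303535 + (-6168 + (-2 + √2/4)) = 1303535 + (-6170 + √2/4) = 1297365 + √2/4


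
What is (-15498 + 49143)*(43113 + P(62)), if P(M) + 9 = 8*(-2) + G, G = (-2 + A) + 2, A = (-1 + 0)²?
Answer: 1449729405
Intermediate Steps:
A = 1 (A = (-1)² = 1)
G = 1 (G = (-2 + 1) + 2 = -1 + 2 = 1)
P(M) = -24 (P(M) = -9 + (8*(-2) + 1) = -9 + (-16 + 1) = -9 - 15 = -24)
(-15498 + 49143)*(43113 + P(62)) = (-15498 + 49143)*(43113 - 24) = 33645*43089 = 1449729405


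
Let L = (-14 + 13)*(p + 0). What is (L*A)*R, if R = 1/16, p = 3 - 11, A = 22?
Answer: 11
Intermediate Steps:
p = -8
L = 8 (L = (-14 + 13)*(-8 + 0) = -1*(-8) = 8)
R = 1/16 ≈ 0.062500
(L*A)*R = (8*22)*(1/16) = 176*(1/16) = 11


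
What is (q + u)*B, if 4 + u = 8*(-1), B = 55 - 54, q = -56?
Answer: -68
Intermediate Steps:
B = 1
u = -12 (u = -4 + 8*(-1) = -4 - 8 = -12)
(q + u)*B = (-56 - 12)*1 = -68*1 = -68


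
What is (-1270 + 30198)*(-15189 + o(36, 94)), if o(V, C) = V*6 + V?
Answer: -432097536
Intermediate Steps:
o(V, C) = 7*V (o(V, C) = 6*V + V = 7*V)
(-1270 + 30198)*(-15189 + o(36, 94)) = (-1270 + 30198)*(-15189 + 7*36) = 28928*(-15189 + 252) = 28928*(-14937) = -432097536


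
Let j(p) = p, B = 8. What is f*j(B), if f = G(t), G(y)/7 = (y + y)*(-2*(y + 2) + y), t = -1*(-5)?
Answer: -5040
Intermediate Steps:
t = 5
G(y) = 14*y*(-4 - y) (G(y) = 7*((y + y)*(-2*(y + 2) + y)) = 7*((2*y)*(-2*(2 + y) + y)) = 7*((2*y)*((-4 - 2*y) + y)) = 7*((2*y)*(-4 - y)) = 7*(2*y*(-4 - y)) = 14*y*(-4 - y))
f = -630 (f = -14*5*(4 + 5) = -14*5*9 = -630)
f*j(B) = -630*8 = -5040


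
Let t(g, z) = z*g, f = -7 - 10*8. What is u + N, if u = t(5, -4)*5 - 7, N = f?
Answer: -194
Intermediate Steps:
f = -87 (f = -7 - 80 = -87)
t(g, z) = g*z
N = -87
u = -107 (u = (5*(-4))*5 - 7 = -20*5 - 7 = -100 - 7 = -107)
u + N = -107 - 87 = -194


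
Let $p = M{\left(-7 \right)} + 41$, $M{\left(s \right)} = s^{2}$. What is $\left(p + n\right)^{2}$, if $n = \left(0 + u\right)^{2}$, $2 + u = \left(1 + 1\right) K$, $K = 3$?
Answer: $11236$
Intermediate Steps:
$u = 4$ ($u = -2 + \left(1 + 1\right) 3 = -2 + 2 \cdot 3 = -2 + 6 = 4$)
$p = 90$ ($p = \left(-7\right)^{2} + 41 = 49 + 41 = 90$)
$n = 16$ ($n = \left(0 + 4\right)^{2} = 4^{2} = 16$)
$\left(p + n\right)^{2} = \left(90 + 16\right)^{2} = 106^{2} = 11236$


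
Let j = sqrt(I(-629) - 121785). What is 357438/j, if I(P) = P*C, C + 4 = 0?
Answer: -8718*I*sqrt(119269)/2909 ≈ -1035.0*I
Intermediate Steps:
C = -4 (C = -4 + 0 = -4)
I(P) = -4*P (I(P) = P*(-4) = -4*P)
j = I*sqrt(119269) (j = sqrt(-4*(-629) - 121785) = sqrt(2516 - 121785) = sqrt(-119269) = I*sqrt(119269) ≈ 345.35*I)
357438/j = 357438/((I*sqrt(119269))) = 357438*(-I*sqrt(119269)/119269) = -8718*I*sqrt(119269)/2909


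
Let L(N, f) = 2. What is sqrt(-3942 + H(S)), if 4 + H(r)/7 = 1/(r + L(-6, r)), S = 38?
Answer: I*sqrt(1587930)/20 ≈ 63.007*I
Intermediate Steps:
H(r) = -28 + 7/(2 + r) (H(r) = -28 + 7/(r + 2) = -28 + 7/(2 + r))
sqrt(-3942 + H(S)) = sqrt(-3942 + 7*(-7 - 4*38)/(2 + 38)) = sqrt(-3942 + 7*(-7 - 152)/40) = sqrt(-3942 + 7*(1/40)*(-159)) = sqrt(-3942 - 1113/40) = sqrt(-158793/40) = I*sqrt(1587930)/20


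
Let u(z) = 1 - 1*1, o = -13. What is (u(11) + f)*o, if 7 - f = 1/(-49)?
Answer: -4472/49 ≈ -91.265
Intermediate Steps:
u(z) = 0 (u(z) = 1 - 1 = 0)
f = 344/49 (f = 7 - 1/(-49) = 7 - 1*(-1/49) = 7 + 1/49 = 344/49 ≈ 7.0204)
(u(11) + f)*o = (0 + 344/49)*(-13) = (344/49)*(-13) = -4472/49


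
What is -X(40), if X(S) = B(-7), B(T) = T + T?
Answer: 14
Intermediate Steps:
B(T) = 2*T
X(S) = -14 (X(S) = 2*(-7) = -14)
-X(40) = -1*(-14) = 14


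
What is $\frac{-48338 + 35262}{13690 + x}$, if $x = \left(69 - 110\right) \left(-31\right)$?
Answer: $- \frac{13076}{14961} \approx -0.87401$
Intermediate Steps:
$x = 1271$ ($x = \left(-41\right) \left(-31\right) = 1271$)
$\frac{-48338 + 35262}{13690 + x} = \frac{-48338 + 35262}{13690 + 1271} = - \frac{13076}{14961}$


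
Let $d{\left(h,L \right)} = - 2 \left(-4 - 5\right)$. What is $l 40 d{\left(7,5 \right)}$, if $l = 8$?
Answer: $5760$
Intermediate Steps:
$d{\left(h,L \right)} = 18$ ($d{\left(h,L \right)} = \left(-2\right) \left(-9\right) = 18$)
$l 40 d{\left(7,5 \right)} = 8 \cdot 40 \cdot 18 = 320 \cdot 18 = 5760$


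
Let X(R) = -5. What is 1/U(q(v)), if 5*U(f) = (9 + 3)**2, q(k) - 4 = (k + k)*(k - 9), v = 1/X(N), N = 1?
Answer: 5/144 ≈ 0.034722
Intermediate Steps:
v = -1/5 (v = 1/(-5) = -1/5 ≈ -0.20000)
q(k) = 4 + 2*k*(-9 + k) (q(k) = 4 + (k + k)*(k - 9) = 4 + (2*k)*(-9 + k) = 4 + 2*k*(-9 + k))
U(f) = 144/5 (U(f) = (9 + 3)**2/5 = (1/5)*12**2 = (1/5)*144 = 144/5)
1/U(q(v)) = 1/(144/5) = 5/144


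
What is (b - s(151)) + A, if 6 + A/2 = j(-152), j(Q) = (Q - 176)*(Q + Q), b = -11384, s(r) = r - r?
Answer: 188028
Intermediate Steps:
s(r) = 0
j(Q) = 2*Q*(-176 + Q) (j(Q) = (-176 + Q)*(2*Q) = 2*Q*(-176 + Q))
A = 199412 (A = -12 + 2*(2*(-152)*(-176 - 152)) = -12 + 2*(2*(-152)*(-328)) = -12 + 2*99712 = -12 + 199424 = 199412)
(b - s(151)) + A = (-11384 - 1*0) + 199412 = (-11384 + 0) + 199412 = -11384 + 199412 = 188028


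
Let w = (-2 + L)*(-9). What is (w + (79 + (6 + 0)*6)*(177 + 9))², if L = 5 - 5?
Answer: 458302464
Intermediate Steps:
L = 0
w = 18 (w = (-2 + 0)*(-9) = -2*(-9) = 18)
(w + (79 + (6 + 0)*6)*(177 + 9))² = (18 + (79 + (6 + 0)*6)*(177 + 9))² = (18 + (79 + 6*6)*186)² = (18 + (79 + 36)*186)² = (18 + 115*186)² = (18 + 21390)² = 21408² = 458302464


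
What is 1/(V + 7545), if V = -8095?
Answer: -1/550 ≈ -0.0018182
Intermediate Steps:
1/(V + 7545) = 1/(-8095 + 7545) = 1/(-550) = -1/550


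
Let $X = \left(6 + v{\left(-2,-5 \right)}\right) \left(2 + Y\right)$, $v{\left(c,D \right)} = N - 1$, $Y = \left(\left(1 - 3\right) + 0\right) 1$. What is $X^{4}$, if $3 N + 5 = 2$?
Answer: $0$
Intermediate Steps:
$N = -1$ ($N = - \frac{5}{3} + \frac{1}{3} \cdot 2 = - \frac{5}{3} + \frac{2}{3} = -1$)
$Y = -2$ ($Y = \left(-2 + 0\right) 1 = \left(-2\right) 1 = -2$)
$v{\left(c,D \right)} = -2$ ($v{\left(c,D \right)} = -1 - 1 = -2$)
$X = 0$ ($X = \left(6 - 2\right) \left(2 - 2\right) = 4 \cdot 0 = 0$)
$X^{4} = 0^{4} = 0$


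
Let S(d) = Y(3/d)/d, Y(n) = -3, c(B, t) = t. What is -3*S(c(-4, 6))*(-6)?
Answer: -9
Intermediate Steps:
S(d) = -3/d
-3*S(c(-4, 6))*(-6) = -(-9)/6*(-6) = -3*(-½)*(-6) = (3/2)*(-6) = -9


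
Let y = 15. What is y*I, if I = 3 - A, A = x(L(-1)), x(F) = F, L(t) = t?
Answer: 60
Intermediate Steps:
A = -1
I = 4 (I = 3 - 1*(-1) = 3 + 1 = 4)
y*I = 15*4 = 60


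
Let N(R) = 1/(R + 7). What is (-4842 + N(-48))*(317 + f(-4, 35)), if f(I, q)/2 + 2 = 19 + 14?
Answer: -75240217/41 ≈ -1.8351e+6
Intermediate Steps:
f(I, q) = 62 (f(I, q) = -4 + 2*(19 + 14) = -4 + 2*33 = -4 + 66 = 62)
N(R) = 1/(7 + R)
(-4842 + N(-48))*(317 + f(-4, 35)) = (-4842 + 1/(7 - 48))*(317 + 62) = (-4842 + 1/(-41))*379 = (-4842 - 1/41)*379 = -198523/41*379 = -75240217/41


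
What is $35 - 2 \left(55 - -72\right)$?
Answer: $-219$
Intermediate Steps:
$35 - 2 \left(55 - -72\right) = 35 - 2 \left(55 + 72\right) = 35 - 254 = -219$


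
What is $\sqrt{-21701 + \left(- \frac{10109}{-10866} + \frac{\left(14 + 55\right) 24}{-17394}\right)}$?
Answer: $\frac{i \sqrt{21532718637469745706}}{31500534} \approx 147.31 i$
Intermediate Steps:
$\sqrt{-21701 + \left(- \frac{10109}{-10866} + \frac{\left(14 + 55\right) 24}{-17394}\right)} = \sqrt{-21701 + \left(\left(-10109\right) \left(- \frac{1}{10866}\right) + 69 \cdot 24 \left(- \frac{1}{17394}\right)\right)} = \sqrt{-21701 + \left(\frac{10109}{10866} + 1656 \left(- \frac{1}{17394}\right)\right)} = \sqrt{-21701 + \left(\frac{10109}{10866} - \frac{276}{2899}\right)} = \sqrt{-21701 + \frac{26306975}{31500534}} = \sqrt{- \frac{683566781359}{31500534}} = \frac{i \sqrt{21532718637469745706}}{31500534}$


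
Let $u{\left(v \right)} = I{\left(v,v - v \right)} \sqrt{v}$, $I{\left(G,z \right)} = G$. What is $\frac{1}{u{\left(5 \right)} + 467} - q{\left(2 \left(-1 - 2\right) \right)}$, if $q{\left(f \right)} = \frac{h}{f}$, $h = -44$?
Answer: $- \frac{4793807}{653892} - \frac{5 \sqrt{5}}{217964} \approx -7.3312$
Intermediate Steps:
$u{\left(v \right)} = v^{\frac{3}{2}}$ ($u{\left(v \right)} = v \sqrt{v} = v^{\frac{3}{2}}$)
$q{\left(f \right)} = - \frac{44}{f}$
$\frac{1}{u{\left(5 \right)} + 467} - q{\left(2 \left(-1 - 2\right) \right)} = \frac{1}{5^{\frac{3}{2}} + 467} - - \frac{44}{2 \left(-1 - 2\right)} = \frac{1}{5 \sqrt{5} + 467} - - \frac{44}{2 \left(-3\right)} = \frac{1}{467 + 5 \sqrt{5}} - - \frac{44}{-6} = \frac{1}{467 + 5 \sqrt{5}} - \left(-44\right) \left(- \frac{1}{6}\right) = \frac{1}{467 + 5 \sqrt{5}} - \frac{22}{3} = - \frac{22}{3} + \frac{1}{467 + 5 \sqrt{5}}$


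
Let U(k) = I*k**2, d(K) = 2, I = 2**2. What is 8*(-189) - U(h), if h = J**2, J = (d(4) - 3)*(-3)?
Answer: -1836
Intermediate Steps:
I = 4
J = 3 (J = (2 - 3)*(-3) = -1*(-3) = 3)
h = 9 (h = 3**2 = 9)
U(k) = 4*k**2
8*(-189) - U(h) = 8*(-189) - 4*9**2 = -1512 - 4*81 = -1512 - 1*324 = -1512 - 324 = -1836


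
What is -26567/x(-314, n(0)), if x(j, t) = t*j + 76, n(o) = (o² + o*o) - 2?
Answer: -26567/704 ≈ -37.737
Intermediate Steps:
n(o) = -2 + 2*o² (n(o) = (o² + o²) - 2 = 2*o² - 2 = -2 + 2*o²)
x(j, t) = 76 + j*t (x(j, t) = j*t + 76 = 76 + j*t)
-26567/x(-314, n(0)) = -26567/(76 - 314*(-2 + 2*0²)) = -26567/(76 - 314*(-2 + 2*0)) = -26567/(76 - 314*(-2 + 0)) = -26567/(76 - 314*(-2)) = -26567/(76 + 628) = -26567/704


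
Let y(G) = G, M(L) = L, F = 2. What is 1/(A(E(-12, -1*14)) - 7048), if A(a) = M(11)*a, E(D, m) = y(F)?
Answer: -1/7026 ≈ -0.00014233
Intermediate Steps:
E(D, m) = 2
A(a) = 11*a
1/(A(E(-12, -1*14)) - 7048) = 1/(11*2 - 7048) = 1/(22 - 7048) = 1/(-7026) = -1/7026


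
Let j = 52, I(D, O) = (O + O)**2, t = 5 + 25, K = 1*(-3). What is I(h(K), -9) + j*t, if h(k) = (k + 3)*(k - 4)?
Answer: 1884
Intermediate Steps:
K = -3
h(k) = (-4 + k)*(3 + k) (h(k) = (3 + k)*(-4 + k) = (-4 + k)*(3 + k))
t = 30
I(D, O) = 4*O**2 (I(D, O) = (2*O)**2 = 4*O**2)
I(h(K), -9) + j*t = 4*(-9)**2 + 52*30 = 4*81 + 1560 = 324 + 1560 = 1884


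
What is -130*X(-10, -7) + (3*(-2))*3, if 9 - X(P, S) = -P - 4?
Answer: -408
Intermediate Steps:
X(P, S) = 13 + P (X(P, S) = 9 - (-P - 4) = 9 - (-4 - P) = 9 + (4 + P) = 13 + P)
-130*X(-10, -7) + (3*(-2))*3 = -130*(13 - 10) + (3*(-2))*3 = -130*3 - 6*3 = -390 - 18 = -408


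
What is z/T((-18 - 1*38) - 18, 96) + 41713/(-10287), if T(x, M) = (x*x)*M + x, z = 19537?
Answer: -21724293367/5407073514 ≈ -4.0178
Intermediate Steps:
T(x, M) = x + M*x**2 (T(x, M) = x**2*M + x = M*x**2 + x = x + M*x**2)
z/T((-18 - 1*38) - 18, 96) + 41713/(-10287) = 19537/((((-18 - 1*38) - 18)*(1 + 96*((-18 - 1*38) - 18)))) + 41713/(-10287) = 19537/((((-18 - 38) - 18)*(1 + 96*((-18 - 38) - 18)))) + 41713*(-1/10287) = 19537/(((-56 - 18)*(1 + 96*(-56 - 18)))) - 41713/10287 = 19537/((-74*(1 + 96*(-74)))) - 41713/10287 = 19537/((-74*(1 - 7104))) - 41713/10287 = 19537/((-74*(-7103))) - 41713/10287 = 19537/525622 - 41713/10287 = -21724293367/5407073514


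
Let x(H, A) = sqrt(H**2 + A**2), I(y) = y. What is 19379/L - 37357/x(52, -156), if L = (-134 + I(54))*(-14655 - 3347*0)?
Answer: 19379/1172400 - 37357*sqrt(10)/520 ≈ -227.16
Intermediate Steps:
L = 1172400 (L = (-134 + 54)*(-14655 - 3347*0) = -80*(-14655 + 0) = -80*(-14655) = 1172400)
x(H, A) = sqrt(A**2 + H**2)
19379/L - 37357/x(52, -156) = 19379/1172400 - 37357/sqrt((-156)**2 + 52**2) = 19379*(1/1172400) - 37357/sqrt(24336 + 2704) = 19379/1172400 - 37357*sqrt(10)/520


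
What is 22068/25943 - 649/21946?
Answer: 467467321/569345078 ≈ 0.82106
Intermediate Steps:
22068/25943 - 649/21946 = 467467321/569345078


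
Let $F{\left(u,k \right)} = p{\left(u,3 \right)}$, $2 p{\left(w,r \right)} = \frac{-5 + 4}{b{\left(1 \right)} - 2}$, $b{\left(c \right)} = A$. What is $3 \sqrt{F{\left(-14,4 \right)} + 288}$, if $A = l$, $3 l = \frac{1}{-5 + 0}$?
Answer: $\frac{3 \sqrt{1108002}}{62} \approx 50.933$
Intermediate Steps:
$l = - \frac{1}{15}$ ($l = \frac{1}{3 \left(-5 + 0\right)} = \frac{1}{3 \left(-5\right)} = \frac{1}{3} \left(- \frac{1}{5}\right) = - \frac{1}{15} \approx -0.066667$)
$A = - \frac{1}{15} \approx -0.066667$
$b{\left(c \right)} = - \frac{1}{15}$
$p{\left(w,r \right)} = \frac{15}{62}$ ($p{\left(w,r \right)} = \frac{\left(-5 + 4\right) \frac{1}{- \frac{1}{15} - 2}}{2} = \frac{\left(-1\right) \frac{1}{- \frac{31}{15}}}{2} = \frac{\left(-1\right) \left(- \frac{15}{31}\right)}{2} = \frac{1}{2} \cdot \frac{15}{31} = \frac{15}{62}$)
$F{\left(u,k \right)} = \frac{15}{62}$
$3 \sqrt{F{\left(-14,4 \right)} + 288} = 3 \sqrt{\frac{15}{62} + 288} = 3 \sqrt{\frac{17871}{62}} = 3 \frac{\sqrt{1108002}}{62} = \frac{3 \sqrt{1108002}}{62}$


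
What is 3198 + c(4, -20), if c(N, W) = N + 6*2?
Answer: 3214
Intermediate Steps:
c(N, W) = 12 + N (c(N, W) = N + 12 = 12 + N)
3198 + c(4, -20) = 3198 + (12 + 4) = 3198 + 16 = 3214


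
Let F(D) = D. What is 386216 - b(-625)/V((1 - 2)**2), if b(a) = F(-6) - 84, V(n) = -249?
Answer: 32055898/83 ≈ 3.8622e+5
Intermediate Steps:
b(a) = -90 (b(a) = -6 - 84 = -90)
386216 - b(-625)/V((1 - 2)**2) = 386216 - (-90)/(-249) = 386216 - (-90)*(-1)/249 = 386216 - 1*30/83 = 386216 - 30/83 = 32055898/83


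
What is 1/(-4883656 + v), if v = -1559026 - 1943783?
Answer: -1/8386465 ≈ -1.1924e-7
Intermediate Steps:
v = -3502809
1/(-4883656 + v) = 1/(-4883656 - 3502809) = 1/(-8386465) = -1/8386465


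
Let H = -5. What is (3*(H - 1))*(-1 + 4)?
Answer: -54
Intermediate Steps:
(3*(H - 1))*(-1 + 4) = (3*(-5 - 1))*(-1 + 4) = (3*(-6))*3 = -18*3 = -54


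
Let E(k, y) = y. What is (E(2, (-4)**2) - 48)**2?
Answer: 1024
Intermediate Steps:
(E(2, (-4)**2) - 48)**2 = ((-4)**2 - 48)**2 = (16 - 48)**2 = (-32)**2 = 1024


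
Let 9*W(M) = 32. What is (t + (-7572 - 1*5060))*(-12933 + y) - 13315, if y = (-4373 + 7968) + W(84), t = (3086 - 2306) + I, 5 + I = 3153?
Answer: 731103205/9 ≈ 8.1234e+7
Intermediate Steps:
W(M) = 32/9 (W(M) = (⅑)*32 = 32/9)
I = 3148 (I = -5 + 3153 = 3148)
t = 3928 (t = (3086 - 2306) + 3148 = 780 + 3148 = 3928)
y = 32387/9 (y = (-4373 + 7968) + 32/9 = 3595 + 32/9 = 32387/9 ≈ 3598.6)
(t + (-7572 - 1*5060))*(-12933 + y) - 13315 = (3928 + (-7572 - 1*5060))*(-12933 + 32387/9) - 13315 = (3928 + (-7572 - 5060))*(-84010/9) - 13315 = (3928 - 12632)*(-84010/9) - 13315 = -8704*(-84010/9) - 13315 = 731223040/9 - 13315 = 731103205/9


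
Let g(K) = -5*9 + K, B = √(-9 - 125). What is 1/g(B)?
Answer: -45/2159 - I*√134/2159 ≈ -0.020843 - 0.0053617*I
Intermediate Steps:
B = I*√134 (B = √(-134) = I*√134 ≈ 11.576*I)
g(K) = -45 + K
1/g(B) = 1/(-45 + I*√134)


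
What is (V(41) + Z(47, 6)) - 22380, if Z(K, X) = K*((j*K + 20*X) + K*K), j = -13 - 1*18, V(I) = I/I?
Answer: 18605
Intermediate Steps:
V(I) = 1
j = -31 (j = -13 - 18 = -31)
Z(K, X) = K*(K**2 - 31*K + 20*X) (Z(K, X) = K*((-31*K + 20*X) + K*K) = K*((-31*K + 20*X) + K**2) = K*(K**2 - 31*K + 20*X))
(V(41) + Z(47, 6)) - 22380 = (1 + 47*(47**2 - 31*47 + 20*6)) - 22380 = (1 + 47*(2209 - 1457 + 120)) - 22380 = (1 + 47*872) - 22380 = (1 + 40984) - 22380 = 40985 - 22380 = 18605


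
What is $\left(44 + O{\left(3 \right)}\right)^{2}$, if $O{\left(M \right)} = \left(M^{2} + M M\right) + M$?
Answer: $4225$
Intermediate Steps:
$O{\left(M \right)} = M + 2 M^{2}$ ($O{\left(M \right)} = \left(M^{2} + M^{2}\right) + M = 2 M^{2} + M = M + 2 M^{2}$)
$\left(44 + O{\left(3 \right)}\right)^{2} = \left(44 + 3 \left(1 + 2 \cdot 3\right)\right)^{2} = \left(44 + 3 \left(1 + 6\right)\right)^{2} = \left(44 + 3 \cdot 7\right)^{2} = \left(44 + 21\right)^{2} = 65^{2} = 4225$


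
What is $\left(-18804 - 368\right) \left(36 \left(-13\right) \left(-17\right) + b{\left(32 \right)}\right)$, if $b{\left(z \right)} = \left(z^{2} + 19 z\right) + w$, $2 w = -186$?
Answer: $-182038140$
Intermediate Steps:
$w = -93$ ($w = \frac{1}{2} \left(-186\right) = -93$)
$b{\left(z \right)} = -93 + z^{2} + 19 z$ ($b{\left(z \right)} = \left(z^{2} + 19 z\right) - 93 = -93 + z^{2} + 19 z$)
$\left(-18804 - 368\right) \left(36 \left(-13\right) \left(-17\right) + b{\left(32 \right)}\right) = \left(-18804 - 368\right) \left(36 \left(-13\right) \left(-17\right) + \left(-93 + 32^{2} + 19 \cdot 32\right)\right) = - 19172 \left(\left(-468\right) \left(-17\right) + \left(-93 + 1024 + 608\right)\right) = - 19172 \left(7956 + 1539\right) = \left(-19172\right) 9495 = -182038140$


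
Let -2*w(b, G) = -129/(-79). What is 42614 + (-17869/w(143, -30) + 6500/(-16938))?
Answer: 23488654334/364167 ≈ 64500.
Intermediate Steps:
w(b, G) = -129/158 (w(b, G) = -(-129)/(2*(-79)) = -(-129)*(-1)/(2*79) = -1/2*129/79 = -129/158)
42614 + (-17869/w(143, -30) + 6500/(-16938)) = 42614 + (-17869/(-129/158) + 6500/(-16938)) = 42614 + (-17869*(-158/129) + 6500*(-1/16938)) = 42614 + (2823302/129 - 3250/8469) = 42614 + 7970041796/364167 = 23488654334/364167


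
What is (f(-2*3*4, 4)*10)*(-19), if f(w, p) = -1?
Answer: 190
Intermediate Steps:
(f(-2*3*4, 4)*10)*(-19) = -1*10*(-19) = -10*(-19) = 190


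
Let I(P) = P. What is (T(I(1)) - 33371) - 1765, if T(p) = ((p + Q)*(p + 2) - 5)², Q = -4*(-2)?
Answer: -34652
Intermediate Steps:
Q = 8
T(p) = (-5 + (2 + p)*(8 + p))² (T(p) = ((p + 8)*(p + 2) - 5)² = ((8 + p)*(2 + p) - 5)² = ((2 + p)*(8 + p) - 5)² = (-5 + (2 + p)*(8 + p))²)
(T(I(1)) - 33371) - 1765 = ((11 + 1² + 10*1)² - 33371) - 1765 = ((11 + 1 + 10)² - 33371) - 1765 = (22² - 33371) - 1765 = (484 - 33371) - 1765 = -32887 - 1765 = -34652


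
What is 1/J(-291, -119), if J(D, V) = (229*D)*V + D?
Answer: 1/7929750 ≈ 1.2611e-7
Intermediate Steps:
J(D, V) = D + 229*D*V (J(D, V) = 229*D*V + D = D + 229*D*V)
1/J(-291, -119) = 1/(-291*(1 + 229*(-119))) = 1/(-291*(1 - 27251)) = 1/(-291*(-27250)) = 1/7929750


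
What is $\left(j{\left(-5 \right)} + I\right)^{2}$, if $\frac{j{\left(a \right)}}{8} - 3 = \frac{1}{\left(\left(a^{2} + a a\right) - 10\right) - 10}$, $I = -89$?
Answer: $\frac{942841}{225} \approx 4190.4$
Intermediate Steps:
$j{\left(a \right)} = 24 + \frac{8}{-20 + 2 a^{2}}$ ($j{\left(a \right)} = 24 + \frac{8}{\left(\left(a^{2} + a a\right) - 10\right) - 10} = 24 + \frac{8}{\left(\left(a^{2} + a^{2}\right) - 10\right) - 10} = 24 + \frac{8}{\left(2 a^{2} - 10\right) - 10} = 24 + \frac{8}{\left(-10 + 2 a^{2}\right) - 10} = 24 + \frac{8}{-20 + 2 a^{2}}$)
$\left(j{\left(-5 \right)} + I\right)^{2} = \left(\frac{4 \left(-59 + 6 \left(-5\right)^{2}\right)}{-10 + \left(-5\right)^{2}} - 89\right)^{2} = \left(\frac{4 \left(-59 + 6 \cdot 25\right)}{-10 + 25} - 89\right)^{2} = \left(\frac{4 \left(-59 + 150\right)}{15} - 89\right)^{2} = \left(4 \cdot \frac{1}{15} \cdot 91 - 89\right)^{2} = \left(\frac{364}{15} - 89\right)^{2} = \left(- \frac{971}{15}\right)^{2} = \frac{942841}{225}$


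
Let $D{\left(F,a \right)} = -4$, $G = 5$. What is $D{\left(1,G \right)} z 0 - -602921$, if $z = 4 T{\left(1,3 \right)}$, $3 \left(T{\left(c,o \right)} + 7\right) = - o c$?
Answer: $602921$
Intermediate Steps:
$T{\left(c,o \right)} = -7 - \frac{c o}{3}$ ($T{\left(c,o \right)} = -7 + \frac{- o c}{3} = -7 + \frac{\left(-1\right) c o}{3} = -7 - \frac{c o}{3}$)
$z = -32$ ($z = 4 \left(-7 - \frac{1}{3} \cdot 3\right) = 4 \left(-7 - 1\right) = 4 \left(-8\right) = -32$)
$D{\left(1,G \right)} z 0 - -602921 = \left(-4\right) \left(-32\right) 0 - -602921 = 128 \cdot 0 + 602921 = 0 + 602921 = 602921$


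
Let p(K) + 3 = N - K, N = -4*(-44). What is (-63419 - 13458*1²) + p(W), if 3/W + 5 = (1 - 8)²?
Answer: -3374979/44 ≈ -76704.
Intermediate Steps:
W = 3/44 (W = 3/(-5 + (1 - 8)²) = 3/(-5 + (-7)²) = 3/(-5 + 49) = 3/44 ≈ 0.068182)
N = 176
p(K) = 173 - K (p(K) = -3 + (176 - K) = 173 - K)
(-63419 - 13458*1²) + p(W) = (-63419 - 13458*1²) + (173 - 1*3/44) = (-63419 - 13458*1) + (173 - 3/44) = (-63419 - 13458) + 7609/44 = -76877 + 7609/44 = -3374979/44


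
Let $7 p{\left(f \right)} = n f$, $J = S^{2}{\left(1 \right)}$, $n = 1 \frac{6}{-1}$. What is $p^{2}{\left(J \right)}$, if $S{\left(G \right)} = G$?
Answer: $\frac{36}{49} \approx 0.73469$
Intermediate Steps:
$n = -6$ ($n = 1 \cdot 6 \left(-1\right) = 1 \left(-6\right) = -6$)
$J = 1$ ($J = 1^{2} = 1$)
$p{\left(f \right)} = - \frac{6 f}{7}$ ($p{\left(f \right)} = \frac{\left(-6\right) f}{7} = - \frac{6 f}{7}$)
$p^{2}{\left(J \right)} = \left(\left(- \frac{6}{7}\right) 1\right)^{2} = \left(- \frac{6}{7}\right)^{2} = \frac{36}{49}$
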